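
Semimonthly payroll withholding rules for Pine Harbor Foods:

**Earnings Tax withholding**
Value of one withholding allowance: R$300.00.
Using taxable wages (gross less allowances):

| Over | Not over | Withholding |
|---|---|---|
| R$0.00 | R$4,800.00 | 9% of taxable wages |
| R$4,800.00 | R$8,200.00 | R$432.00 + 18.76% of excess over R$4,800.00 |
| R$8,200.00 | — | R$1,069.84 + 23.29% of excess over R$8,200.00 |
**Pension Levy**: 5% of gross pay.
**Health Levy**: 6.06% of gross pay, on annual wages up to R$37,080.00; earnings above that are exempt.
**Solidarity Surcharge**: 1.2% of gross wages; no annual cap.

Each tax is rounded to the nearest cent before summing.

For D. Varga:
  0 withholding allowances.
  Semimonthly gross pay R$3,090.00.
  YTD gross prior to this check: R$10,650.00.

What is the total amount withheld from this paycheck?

Earnings Tax: taxable = R$3,090.00
  9% × R$3,090.00 = R$278.10
Pension Levy: 5% × R$3,090.00 = R$154.50
Health Levy: 6.06% × R$3,090.00 = R$187.25
Solidarity Surcharge: 1.2% × R$3,090.00 = R$37.08
Total: R$278.10 + R$154.50 + R$187.25 + R$37.08 = R$656.93

R$656.93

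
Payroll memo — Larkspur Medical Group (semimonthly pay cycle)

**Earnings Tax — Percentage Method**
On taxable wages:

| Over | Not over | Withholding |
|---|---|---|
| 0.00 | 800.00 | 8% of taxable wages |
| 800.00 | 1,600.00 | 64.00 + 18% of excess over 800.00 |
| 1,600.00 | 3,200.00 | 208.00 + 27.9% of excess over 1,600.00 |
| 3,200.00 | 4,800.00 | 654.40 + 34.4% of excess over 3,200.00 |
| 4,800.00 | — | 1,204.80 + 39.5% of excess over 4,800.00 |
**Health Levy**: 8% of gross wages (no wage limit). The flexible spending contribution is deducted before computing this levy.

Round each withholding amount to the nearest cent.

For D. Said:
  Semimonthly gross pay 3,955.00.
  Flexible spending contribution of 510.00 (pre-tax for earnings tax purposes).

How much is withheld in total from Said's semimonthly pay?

Earnings Tax: taxable = 3,955.00 − 510.00 = 3,445.00
  654.40 + 34.4% × (3,445.00 − 3,200.00) = 654.40 + 34.4% × 245.00 = 738.68
Health Levy: 8% × 3,445.00 = 275.60
Total: 738.68 + 275.60 = 1,014.28

1,014.28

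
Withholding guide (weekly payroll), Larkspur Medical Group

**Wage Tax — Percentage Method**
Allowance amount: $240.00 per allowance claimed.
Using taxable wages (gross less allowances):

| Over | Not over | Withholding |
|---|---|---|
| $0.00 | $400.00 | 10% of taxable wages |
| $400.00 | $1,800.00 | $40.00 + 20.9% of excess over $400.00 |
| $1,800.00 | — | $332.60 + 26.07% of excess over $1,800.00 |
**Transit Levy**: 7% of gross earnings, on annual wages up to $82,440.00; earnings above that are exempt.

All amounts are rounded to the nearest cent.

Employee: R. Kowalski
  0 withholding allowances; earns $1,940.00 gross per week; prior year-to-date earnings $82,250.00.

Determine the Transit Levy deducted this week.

$13.30

Transit Levy: cap $82,440.00 − YTD $82,250.00 = $190.00 subject; 7% × $190.00 = $13.30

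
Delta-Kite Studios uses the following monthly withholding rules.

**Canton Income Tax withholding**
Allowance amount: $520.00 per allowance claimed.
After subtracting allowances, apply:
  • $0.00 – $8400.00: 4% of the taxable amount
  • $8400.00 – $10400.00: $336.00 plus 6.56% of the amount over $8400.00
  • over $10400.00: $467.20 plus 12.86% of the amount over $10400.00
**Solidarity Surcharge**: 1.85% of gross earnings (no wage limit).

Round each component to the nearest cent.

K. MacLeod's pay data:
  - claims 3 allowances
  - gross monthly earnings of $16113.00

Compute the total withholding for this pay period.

$1299.37

Canton Income Tax: taxable = $16113.00 − 3×$520.00 = $14553.00
  $467.20 + 12.86% × ($14553.00 − $10400.00) = $467.20 + 12.86% × $4153.00 = $1001.28
Solidarity Surcharge: 1.85% × $16113.00 = $298.09
Total: $1001.28 + $298.09 = $1299.37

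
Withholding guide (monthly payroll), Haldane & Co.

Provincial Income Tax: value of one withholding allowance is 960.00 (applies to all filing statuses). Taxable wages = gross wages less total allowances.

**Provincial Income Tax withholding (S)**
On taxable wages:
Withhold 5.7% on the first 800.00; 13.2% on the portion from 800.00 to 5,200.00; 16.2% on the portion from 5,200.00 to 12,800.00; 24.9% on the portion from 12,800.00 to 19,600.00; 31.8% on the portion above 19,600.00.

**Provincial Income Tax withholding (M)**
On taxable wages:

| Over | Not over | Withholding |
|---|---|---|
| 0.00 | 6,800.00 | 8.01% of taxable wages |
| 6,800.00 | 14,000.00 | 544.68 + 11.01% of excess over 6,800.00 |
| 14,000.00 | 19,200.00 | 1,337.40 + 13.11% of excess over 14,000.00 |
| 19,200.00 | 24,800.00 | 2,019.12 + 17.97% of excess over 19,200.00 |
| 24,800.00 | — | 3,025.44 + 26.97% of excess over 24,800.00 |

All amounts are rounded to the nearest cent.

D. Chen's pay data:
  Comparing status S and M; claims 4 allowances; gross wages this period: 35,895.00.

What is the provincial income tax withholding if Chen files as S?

7,511.49

Provincial Income Tax (S): taxable = 35,895.00 − 4×960.00 = 32,055.00
  3,550.80 + 31.8% × (32,055.00 − 19,600.00) = 3,550.80 + 31.8% × 12,455.00 = 7,511.49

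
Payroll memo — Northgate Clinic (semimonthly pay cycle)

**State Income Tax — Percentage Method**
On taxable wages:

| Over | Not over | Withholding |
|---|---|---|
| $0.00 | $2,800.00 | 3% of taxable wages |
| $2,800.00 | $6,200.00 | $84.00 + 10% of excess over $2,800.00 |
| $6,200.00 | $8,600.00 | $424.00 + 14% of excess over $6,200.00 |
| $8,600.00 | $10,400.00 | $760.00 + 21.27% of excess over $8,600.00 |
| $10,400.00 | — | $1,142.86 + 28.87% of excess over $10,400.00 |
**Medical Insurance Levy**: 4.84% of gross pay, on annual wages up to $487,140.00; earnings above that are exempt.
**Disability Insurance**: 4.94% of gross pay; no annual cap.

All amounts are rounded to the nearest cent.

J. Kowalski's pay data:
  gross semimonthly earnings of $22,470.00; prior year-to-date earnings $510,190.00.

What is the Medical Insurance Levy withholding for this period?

$0.00

Medical Insurance Levy: YTD $510,190.00 ≥ cap $487,140.00 → $0.00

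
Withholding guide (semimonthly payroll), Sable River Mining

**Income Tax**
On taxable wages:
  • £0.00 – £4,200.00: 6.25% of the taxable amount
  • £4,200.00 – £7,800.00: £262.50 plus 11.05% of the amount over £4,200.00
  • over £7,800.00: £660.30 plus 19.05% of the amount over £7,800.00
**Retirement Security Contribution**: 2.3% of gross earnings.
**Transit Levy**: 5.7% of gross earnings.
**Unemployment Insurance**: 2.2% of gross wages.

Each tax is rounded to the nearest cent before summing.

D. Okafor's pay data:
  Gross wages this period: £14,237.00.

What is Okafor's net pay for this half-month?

£10,898.28

Income Tax: taxable = £14,237.00
  £660.30 + 19.05% × (£14,237.00 − £7,800.00) = £660.30 + 19.05% × £6,437.00 = £1,886.55
Retirement Security Contribution: 2.3% × £14,237.00 = £327.45
Transit Levy: 5.7% × £14,237.00 = £811.51
Unemployment Insurance: 2.2% × £14,237.00 = £313.21
Total withheld: £1,886.55 + £327.45 + £811.51 + £313.21 = £3,338.72
Net pay: £14,237.00 − £3,338.72 = £10,898.28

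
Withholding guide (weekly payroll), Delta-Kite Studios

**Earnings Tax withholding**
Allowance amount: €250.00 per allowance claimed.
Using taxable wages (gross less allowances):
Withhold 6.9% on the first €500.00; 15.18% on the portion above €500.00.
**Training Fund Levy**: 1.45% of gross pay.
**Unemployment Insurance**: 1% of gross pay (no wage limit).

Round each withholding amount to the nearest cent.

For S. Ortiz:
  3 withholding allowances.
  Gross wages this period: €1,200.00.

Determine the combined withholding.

Earnings Tax: taxable = €1,200.00 − 3×€250.00 = €450.00
  6.9% × €450.00 = €31.05
Training Fund Levy: 1.45% × €1,200.00 = €17.40
Unemployment Insurance: 1% × €1,200.00 = €12.00
Total: €31.05 + €17.40 + €12.00 = €60.45

€60.45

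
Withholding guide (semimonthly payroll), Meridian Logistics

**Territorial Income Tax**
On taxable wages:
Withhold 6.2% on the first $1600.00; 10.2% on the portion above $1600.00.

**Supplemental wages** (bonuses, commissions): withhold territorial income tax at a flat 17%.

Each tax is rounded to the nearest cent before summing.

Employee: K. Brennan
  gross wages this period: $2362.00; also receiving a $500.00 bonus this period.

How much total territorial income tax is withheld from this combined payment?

$261.92

Territorial Income Tax: taxable = $2362.00
  $99.20 + 10.2% × ($2362.00 − $1600.00) = $99.20 + 10.2% × $762.00 = $176.92
Supplemental (17% flat on bonus): 17% × $500.00 = $85.00
Total territorial income tax: $176.92 + $85.00 = $261.92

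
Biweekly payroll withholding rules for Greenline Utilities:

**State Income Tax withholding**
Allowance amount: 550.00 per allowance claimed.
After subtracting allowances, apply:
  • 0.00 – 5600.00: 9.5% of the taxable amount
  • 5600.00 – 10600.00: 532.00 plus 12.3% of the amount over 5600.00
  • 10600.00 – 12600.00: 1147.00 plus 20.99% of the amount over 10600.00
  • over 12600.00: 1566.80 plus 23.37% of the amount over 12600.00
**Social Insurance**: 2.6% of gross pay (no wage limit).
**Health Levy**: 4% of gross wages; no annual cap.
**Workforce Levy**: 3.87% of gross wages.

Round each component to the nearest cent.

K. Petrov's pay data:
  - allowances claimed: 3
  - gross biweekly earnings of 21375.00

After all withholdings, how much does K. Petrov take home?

State Income Tax: taxable = 21375.00 − 3×550.00 = 19725.00
  1566.80 + 23.37% × (19725.00 − 12600.00) = 1566.80 + 23.37% × 7125.00 = 3231.91
Social Insurance: 2.6% × 21375.00 = 555.75
Health Levy: 4% × 21375.00 = 855.00
Workforce Levy: 3.87% × 21375.00 = 827.21
Total withheld: 3231.91 + 555.75 + 855.00 + 827.21 = 5469.87
Net pay: 21375.00 − 5469.87 = 15905.13

15905.13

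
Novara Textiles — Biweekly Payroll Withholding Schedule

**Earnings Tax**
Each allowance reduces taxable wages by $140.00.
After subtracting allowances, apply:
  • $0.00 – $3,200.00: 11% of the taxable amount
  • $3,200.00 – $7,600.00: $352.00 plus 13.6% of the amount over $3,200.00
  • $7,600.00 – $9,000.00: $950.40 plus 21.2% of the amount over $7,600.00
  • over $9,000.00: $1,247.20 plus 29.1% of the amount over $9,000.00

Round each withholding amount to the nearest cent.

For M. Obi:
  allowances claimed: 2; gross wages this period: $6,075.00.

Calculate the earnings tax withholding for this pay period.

$704.92

Earnings Tax: taxable = $6,075.00 − 2×$140.00 = $5,795.00
  $352.00 + 13.6% × ($5,795.00 − $3,200.00) = $352.00 + 13.6% × $2,595.00 = $704.92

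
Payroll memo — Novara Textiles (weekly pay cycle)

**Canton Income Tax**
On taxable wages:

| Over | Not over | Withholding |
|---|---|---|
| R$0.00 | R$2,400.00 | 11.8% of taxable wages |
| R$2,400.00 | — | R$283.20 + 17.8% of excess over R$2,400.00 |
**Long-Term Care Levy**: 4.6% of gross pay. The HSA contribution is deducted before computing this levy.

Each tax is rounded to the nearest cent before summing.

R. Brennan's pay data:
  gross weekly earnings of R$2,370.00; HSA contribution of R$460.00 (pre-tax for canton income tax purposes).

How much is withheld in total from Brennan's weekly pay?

R$313.24

Canton Income Tax: taxable = R$2,370.00 − R$460.00 = R$1,910.00
  11.8% × R$1,910.00 = R$225.38
Long-Term Care Levy: 4.6% × R$1,910.00 = R$87.86
Total: R$225.38 + R$87.86 = R$313.24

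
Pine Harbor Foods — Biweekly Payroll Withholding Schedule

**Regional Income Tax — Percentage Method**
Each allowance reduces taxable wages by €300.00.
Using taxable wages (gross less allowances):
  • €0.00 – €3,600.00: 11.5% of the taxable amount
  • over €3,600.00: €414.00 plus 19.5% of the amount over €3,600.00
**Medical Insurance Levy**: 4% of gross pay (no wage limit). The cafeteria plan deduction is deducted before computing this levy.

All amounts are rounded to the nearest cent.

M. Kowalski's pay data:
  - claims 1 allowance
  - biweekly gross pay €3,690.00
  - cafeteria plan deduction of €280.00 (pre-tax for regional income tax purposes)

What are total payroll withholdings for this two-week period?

€494.05

Regional Income Tax: taxable = €3,690.00 − €280.00 − 1×€300.00 = €3,110.00
  11.5% × €3,110.00 = €357.65
Medical Insurance Levy: 4% × €3,410.00 = €136.40
Total: €357.65 + €136.40 = €494.05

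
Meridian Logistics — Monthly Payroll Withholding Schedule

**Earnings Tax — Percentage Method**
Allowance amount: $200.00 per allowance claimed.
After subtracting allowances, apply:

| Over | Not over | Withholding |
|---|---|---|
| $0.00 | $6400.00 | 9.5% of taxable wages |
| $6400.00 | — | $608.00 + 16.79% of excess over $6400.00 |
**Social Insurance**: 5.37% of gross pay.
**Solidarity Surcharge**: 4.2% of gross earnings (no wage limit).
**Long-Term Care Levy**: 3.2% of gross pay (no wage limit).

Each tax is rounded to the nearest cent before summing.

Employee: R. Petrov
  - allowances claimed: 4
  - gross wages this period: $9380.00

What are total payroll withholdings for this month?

Earnings Tax: taxable = $9380.00 − 4×$200.00 = $8580.00
  $608.00 + 16.79% × ($8580.00 − $6400.00) = $608.00 + 16.79% × $2180.00 = $974.02
Social Insurance: 5.37% × $9380.00 = $503.71
Solidarity Surcharge: 4.2% × $9380.00 = $393.96
Long-Term Care Levy: 3.2% × $9380.00 = $300.16
Total: $974.02 + $503.71 + $393.96 + $300.16 = $2171.85

$2171.85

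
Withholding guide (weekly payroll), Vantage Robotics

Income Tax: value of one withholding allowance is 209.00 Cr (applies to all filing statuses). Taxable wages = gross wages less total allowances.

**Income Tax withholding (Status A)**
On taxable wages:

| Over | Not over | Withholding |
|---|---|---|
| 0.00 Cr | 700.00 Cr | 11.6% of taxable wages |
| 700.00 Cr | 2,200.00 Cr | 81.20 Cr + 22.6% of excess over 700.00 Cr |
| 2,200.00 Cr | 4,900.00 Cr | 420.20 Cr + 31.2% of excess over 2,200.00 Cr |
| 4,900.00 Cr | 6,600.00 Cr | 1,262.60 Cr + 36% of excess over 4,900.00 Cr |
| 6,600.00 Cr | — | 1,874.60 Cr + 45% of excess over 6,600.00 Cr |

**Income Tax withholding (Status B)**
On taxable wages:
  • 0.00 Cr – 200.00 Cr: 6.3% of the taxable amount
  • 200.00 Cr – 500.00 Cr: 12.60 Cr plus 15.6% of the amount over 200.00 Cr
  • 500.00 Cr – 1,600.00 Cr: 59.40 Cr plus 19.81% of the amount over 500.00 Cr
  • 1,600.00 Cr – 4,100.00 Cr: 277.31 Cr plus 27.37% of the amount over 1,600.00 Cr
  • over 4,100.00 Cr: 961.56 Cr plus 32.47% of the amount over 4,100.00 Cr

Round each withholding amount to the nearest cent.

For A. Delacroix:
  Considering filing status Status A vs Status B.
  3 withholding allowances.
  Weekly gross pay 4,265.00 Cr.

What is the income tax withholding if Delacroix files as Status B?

Income Tax (Status B): taxable = 4,265.00 Cr − 3×209.00 Cr = 3,638.00 Cr
  277.31 Cr + 27.37% × (3,638.00 Cr − 1,600.00 Cr) = 277.31 Cr + 27.37% × 2,038.00 Cr = 835.11 Cr

835.11 Cr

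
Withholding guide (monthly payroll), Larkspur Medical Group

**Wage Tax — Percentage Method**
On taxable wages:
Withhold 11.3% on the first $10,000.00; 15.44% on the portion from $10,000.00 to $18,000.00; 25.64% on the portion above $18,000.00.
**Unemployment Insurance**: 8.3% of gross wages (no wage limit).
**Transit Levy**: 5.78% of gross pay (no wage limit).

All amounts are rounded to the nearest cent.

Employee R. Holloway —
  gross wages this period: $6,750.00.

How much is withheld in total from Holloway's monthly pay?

$1,713.15

Wage Tax: taxable = $6,750.00
  11.3% × $6,750.00 = $762.75
Unemployment Insurance: 8.3% × $6,750.00 = $560.25
Transit Levy: 5.78% × $6,750.00 = $390.15
Total: $762.75 + $560.25 + $390.15 = $1,713.15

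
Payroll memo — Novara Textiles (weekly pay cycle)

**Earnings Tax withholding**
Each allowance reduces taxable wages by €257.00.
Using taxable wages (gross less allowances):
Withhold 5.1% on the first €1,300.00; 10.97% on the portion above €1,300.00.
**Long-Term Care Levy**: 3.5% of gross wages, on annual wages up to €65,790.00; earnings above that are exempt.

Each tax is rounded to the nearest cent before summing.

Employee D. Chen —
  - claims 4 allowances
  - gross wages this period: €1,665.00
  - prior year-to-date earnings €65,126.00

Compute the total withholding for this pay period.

€55.73

Earnings Tax: taxable = €1,665.00 − 4×€257.00 = €637.00
  5.1% × €637.00 = €32.49
Long-Term Care Levy: cap €65,790.00 − YTD €65,126.00 = €664.00 subject; 3.5% × €664.00 = €23.24
Total: €32.49 + €23.24 = €55.73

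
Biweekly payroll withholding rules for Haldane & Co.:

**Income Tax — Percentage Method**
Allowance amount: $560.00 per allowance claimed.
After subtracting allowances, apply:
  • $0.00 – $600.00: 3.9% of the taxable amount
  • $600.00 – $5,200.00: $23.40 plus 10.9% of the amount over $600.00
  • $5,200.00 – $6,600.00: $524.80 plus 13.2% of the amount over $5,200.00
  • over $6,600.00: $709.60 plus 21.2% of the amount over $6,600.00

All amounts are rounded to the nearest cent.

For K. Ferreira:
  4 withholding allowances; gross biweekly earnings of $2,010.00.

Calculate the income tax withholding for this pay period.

Income Tax: taxable = $2,010.00 − 4×$560.00 = $-230.00
  Taxable ≤ 0 → $0.00

$0.00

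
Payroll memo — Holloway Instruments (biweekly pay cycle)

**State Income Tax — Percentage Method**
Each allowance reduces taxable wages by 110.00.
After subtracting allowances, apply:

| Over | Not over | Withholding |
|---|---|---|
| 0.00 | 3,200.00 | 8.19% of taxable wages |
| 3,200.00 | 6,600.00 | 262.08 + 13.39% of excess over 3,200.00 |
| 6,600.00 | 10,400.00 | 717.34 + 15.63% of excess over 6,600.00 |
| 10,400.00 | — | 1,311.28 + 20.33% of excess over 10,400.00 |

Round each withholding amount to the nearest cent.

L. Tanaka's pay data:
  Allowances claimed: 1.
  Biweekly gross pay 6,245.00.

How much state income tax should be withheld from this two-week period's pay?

655.08

State Income Tax: taxable = 6,245.00 − 1×110.00 = 6,135.00
  262.08 + 13.39% × (6,135.00 − 3,200.00) = 262.08 + 13.39% × 2,935.00 = 655.08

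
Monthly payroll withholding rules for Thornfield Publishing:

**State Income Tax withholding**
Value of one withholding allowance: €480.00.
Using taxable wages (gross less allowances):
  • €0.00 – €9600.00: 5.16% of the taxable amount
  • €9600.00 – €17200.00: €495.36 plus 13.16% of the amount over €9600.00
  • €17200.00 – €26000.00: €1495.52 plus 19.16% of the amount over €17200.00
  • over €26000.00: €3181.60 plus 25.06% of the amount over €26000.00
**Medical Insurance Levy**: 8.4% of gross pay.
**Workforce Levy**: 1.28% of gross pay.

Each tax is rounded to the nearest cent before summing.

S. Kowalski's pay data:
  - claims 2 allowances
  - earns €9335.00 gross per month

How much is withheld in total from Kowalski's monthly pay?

State Income Tax: taxable = €9335.00 − 2×€480.00 = €8375.00
  5.16% × €8375.00 = €432.15
Medical Insurance Levy: 8.4% × €9335.00 = €784.14
Workforce Levy: 1.28% × €9335.00 = €119.49
Total: €432.15 + €784.14 + €119.49 = €1335.78

€1335.78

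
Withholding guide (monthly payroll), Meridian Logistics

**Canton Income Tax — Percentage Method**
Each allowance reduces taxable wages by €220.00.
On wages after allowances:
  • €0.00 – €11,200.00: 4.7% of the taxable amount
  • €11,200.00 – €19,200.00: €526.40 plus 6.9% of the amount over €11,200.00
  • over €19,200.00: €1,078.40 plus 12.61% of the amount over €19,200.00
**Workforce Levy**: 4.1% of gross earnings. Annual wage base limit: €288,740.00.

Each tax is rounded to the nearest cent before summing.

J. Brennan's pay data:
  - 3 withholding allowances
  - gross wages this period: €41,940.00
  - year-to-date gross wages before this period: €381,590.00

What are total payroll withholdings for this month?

Canton Income Tax: taxable = €41,940.00 − 3×€220.00 = €41,280.00
  €1,078.40 + 12.61% × (€41,280.00 − €19,200.00) = €1,078.40 + 12.61% × €22,080.00 = €3,862.69
Workforce Levy: YTD €381,590.00 ≥ cap €288,740.00 → €0.00
Total: €3,862.69 + €0.00 = €3,862.69

€3,862.69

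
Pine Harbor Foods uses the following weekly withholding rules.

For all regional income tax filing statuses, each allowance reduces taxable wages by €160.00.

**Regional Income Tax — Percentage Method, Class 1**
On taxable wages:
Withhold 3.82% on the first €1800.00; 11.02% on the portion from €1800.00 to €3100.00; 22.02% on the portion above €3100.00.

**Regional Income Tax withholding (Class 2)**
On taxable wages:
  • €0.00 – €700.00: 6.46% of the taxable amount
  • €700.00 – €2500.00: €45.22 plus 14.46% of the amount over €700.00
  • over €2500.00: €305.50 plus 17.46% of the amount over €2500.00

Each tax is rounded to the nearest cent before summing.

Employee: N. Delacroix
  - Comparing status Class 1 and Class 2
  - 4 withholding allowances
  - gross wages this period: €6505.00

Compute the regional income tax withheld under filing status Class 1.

€820.87

Regional Income Tax (Class 1): taxable = €6505.00 − 4×€160.00 = €5865.00
  €212.02 + 22.02% × (€5865.00 − €3100.00) = €212.02 + 22.02% × €2765.00 = €820.87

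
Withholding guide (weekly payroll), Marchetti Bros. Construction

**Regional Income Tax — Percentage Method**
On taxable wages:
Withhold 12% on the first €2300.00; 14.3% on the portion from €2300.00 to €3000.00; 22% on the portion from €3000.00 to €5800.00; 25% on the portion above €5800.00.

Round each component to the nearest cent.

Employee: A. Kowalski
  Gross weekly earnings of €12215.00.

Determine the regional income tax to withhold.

Regional Income Tax: taxable = €12215.00
  €992.10 + 25% × (€12215.00 − €5800.00) = €992.10 + 25% × €6415.00 = €2595.85

€2595.85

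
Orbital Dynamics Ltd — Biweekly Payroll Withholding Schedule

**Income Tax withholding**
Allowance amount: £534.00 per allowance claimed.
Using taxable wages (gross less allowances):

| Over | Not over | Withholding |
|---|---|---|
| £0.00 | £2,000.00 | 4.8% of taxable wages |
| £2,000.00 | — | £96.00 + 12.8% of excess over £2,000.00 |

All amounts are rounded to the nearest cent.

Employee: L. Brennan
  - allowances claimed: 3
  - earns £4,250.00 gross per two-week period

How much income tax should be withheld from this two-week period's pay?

Income Tax: taxable = £4,250.00 − 3×£534.00 = £2,648.00
  £96.00 + 12.8% × (£2,648.00 − £2,000.00) = £96.00 + 12.8% × £648.00 = £178.94

£178.94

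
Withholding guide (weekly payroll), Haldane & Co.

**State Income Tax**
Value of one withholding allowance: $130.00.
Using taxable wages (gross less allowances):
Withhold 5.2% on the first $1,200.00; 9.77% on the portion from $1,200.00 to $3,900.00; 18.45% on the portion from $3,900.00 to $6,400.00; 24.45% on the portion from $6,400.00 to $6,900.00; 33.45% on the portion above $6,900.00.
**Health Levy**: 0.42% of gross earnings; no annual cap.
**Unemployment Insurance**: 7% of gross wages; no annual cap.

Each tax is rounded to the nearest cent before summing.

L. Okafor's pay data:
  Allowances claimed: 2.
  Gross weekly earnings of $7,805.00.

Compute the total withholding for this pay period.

$1,704.57

State Income Tax: taxable = $7,805.00 − 2×$130.00 = $7,545.00
  $909.69 + 33.45% × ($7,545.00 − $6,900.00) = $909.69 + 33.45% × $645.00 = $1,125.44
Health Levy: 0.42% × $7,805.00 = $32.78
Unemployment Insurance: 7% × $7,805.00 = $546.35
Total: $1,125.44 + $32.78 + $546.35 = $1,704.57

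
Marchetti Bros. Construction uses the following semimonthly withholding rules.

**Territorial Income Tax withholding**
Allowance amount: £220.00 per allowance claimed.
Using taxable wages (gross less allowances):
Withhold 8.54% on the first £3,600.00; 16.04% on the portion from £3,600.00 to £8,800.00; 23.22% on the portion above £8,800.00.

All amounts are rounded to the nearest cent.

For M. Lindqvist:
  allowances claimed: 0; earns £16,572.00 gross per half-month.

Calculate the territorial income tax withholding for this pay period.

Territorial Income Tax: taxable = £16,572.00
  £1,141.52 + 23.22% × (£16,572.00 − £8,800.00) = £1,141.52 + 23.22% × £7,772.00 = £2,946.18

£2,946.18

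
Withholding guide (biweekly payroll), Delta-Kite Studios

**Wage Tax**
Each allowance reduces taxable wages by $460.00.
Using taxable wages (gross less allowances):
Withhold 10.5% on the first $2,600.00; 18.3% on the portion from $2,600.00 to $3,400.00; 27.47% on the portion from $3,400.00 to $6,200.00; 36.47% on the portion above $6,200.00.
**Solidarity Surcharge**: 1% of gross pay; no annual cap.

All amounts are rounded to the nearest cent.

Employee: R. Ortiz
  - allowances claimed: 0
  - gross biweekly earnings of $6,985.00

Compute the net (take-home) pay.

$5,440.30

Wage Tax: taxable = $6,985.00
  $1,188.56 + 36.47% × ($6,985.00 − $6,200.00) = $1,188.56 + 36.47% × $785.00 = $1,474.85
Solidarity Surcharge: 1% × $6,985.00 = $69.85
Total withheld: $1,474.85 + $69.85 = $1,544.70
Net pay: $6,985.00 − $1,544.70 = $5,440.30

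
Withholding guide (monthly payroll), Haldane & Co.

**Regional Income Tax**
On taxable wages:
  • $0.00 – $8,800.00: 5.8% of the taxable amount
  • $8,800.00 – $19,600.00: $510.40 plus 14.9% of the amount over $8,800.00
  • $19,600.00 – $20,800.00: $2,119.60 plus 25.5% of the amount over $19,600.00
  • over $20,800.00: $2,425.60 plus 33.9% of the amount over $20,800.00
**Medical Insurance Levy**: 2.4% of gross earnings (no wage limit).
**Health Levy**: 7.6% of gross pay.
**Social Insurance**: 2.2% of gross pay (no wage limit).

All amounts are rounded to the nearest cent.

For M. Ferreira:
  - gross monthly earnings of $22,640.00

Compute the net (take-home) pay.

Regional Income Tax: taxable = $22,640.00
  $2,425.60 + 33.9% × ($22,640.00 − $20,800.00) = $2,425.60 + 33.9% × $1,840.00 = $3,049.36
Medical Insurance Levy: 2.4% × $22,640.00 = $543.36
Health Levy: 7.6% × $22,640.00 = $1,720.64
Social Insurance: 2.2% × $22,640.00 = $498.08
Total withheld: $3,049.36 + $543.36 + $1,720.64 + $498.08 = $5,811.44
Net pay: $22,640.00 − $5,811.44 = $16,828.56

$16,828.56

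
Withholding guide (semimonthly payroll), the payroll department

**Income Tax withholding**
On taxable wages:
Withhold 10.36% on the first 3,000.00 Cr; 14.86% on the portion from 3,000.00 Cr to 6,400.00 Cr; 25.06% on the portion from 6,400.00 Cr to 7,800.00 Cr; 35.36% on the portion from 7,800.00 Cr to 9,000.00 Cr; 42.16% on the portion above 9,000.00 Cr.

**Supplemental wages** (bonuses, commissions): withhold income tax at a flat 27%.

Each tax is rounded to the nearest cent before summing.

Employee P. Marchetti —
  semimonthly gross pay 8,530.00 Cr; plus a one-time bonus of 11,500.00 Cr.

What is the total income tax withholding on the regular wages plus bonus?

Income Tax: taxable = 8,530.00 Cr
  1,166.88 Cr + 35.36% × (8,530.00 Cr − 7,800.00 Cr) = 1,166.88 Cr + 35.36% × 730.00 Cr = 1,425.01 Cr
Supplemental (27% flat on bonus): 27% × 11,500.00 Cr = 3,105.00 Cr
Total income tax: 1,425.01 Cr + 3,105.00 Cr = 4,530.01 Cr

4,530.01 Cr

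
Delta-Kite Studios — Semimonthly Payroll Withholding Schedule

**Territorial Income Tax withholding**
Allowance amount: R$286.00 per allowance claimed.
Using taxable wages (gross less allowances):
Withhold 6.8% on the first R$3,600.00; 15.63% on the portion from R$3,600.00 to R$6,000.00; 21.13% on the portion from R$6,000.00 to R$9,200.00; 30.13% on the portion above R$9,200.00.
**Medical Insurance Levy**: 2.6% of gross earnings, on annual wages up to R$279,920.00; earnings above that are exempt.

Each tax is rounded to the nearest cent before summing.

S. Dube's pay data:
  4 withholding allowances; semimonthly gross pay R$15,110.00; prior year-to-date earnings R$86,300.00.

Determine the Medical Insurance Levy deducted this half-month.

Medical Insurance Levy: 2.6% × R$15,110.00 = R$392.86

R$392.86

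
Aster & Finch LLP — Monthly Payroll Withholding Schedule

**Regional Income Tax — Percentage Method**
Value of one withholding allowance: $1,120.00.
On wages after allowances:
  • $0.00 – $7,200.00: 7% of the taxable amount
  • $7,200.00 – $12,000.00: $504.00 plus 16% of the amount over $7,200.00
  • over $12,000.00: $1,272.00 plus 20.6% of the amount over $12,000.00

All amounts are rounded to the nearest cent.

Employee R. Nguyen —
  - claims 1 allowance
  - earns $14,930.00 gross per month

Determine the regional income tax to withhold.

$1,644.86

Regional Income Tax: taxable = $14,930.00 − 1×$1,120.00 = $13,810.00
  $1,272.00 + 20.6% × ($13,810.00 − $12,000.00) = $1,272.00 + 20.6% × $1,810.00 = $1,644.86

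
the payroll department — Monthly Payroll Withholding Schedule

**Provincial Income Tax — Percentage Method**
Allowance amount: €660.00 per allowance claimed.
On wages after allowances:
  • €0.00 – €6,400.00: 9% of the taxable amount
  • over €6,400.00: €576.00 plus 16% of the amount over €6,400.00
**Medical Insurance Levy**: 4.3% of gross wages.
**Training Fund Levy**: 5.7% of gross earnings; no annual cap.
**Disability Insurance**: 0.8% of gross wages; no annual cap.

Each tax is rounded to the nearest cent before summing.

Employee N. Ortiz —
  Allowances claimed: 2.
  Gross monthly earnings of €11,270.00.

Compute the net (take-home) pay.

€8,908.84

Provincial Income Tax: taxable = €11,270.00 − 2×€660.00 = €9,950.00
  €576.00 + 16% × (€9,950.00 − €6,400.00) = €576.00 + 16% × €3,550.00 = €1,144.00
Medical Insurance Levy: 4.3% × €11,270.00 = €484.61
Training Fund Levy: 5.7% × €11,270.00 = €642.39
Disability Insurance: 0.8% × €11,270.00 = €90.16
Total withheld: €1,144.00 + €484.61 + €642.39 + €90.16 = €2,361.16
Net pay: €11,270.00 − €2,361.16 = €8,908.84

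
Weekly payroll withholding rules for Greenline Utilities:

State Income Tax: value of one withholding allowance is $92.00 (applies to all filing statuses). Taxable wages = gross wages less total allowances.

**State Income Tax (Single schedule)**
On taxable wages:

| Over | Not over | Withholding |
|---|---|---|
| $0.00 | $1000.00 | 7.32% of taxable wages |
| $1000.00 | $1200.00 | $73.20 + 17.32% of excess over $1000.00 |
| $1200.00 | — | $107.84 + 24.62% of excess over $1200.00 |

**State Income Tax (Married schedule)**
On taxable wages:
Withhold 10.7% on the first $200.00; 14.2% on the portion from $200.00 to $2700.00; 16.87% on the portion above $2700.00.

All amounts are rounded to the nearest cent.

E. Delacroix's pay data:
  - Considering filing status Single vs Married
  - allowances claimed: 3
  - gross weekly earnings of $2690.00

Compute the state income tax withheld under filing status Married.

$335.79

State Income Tax (Married): taxable = $2690.00 − 3×$92.00 = $2414.00
  $21.40 + 14.2% × ($2414.00 − $200.00) = $21.40 + 14.2% × $2214.00 = $335.79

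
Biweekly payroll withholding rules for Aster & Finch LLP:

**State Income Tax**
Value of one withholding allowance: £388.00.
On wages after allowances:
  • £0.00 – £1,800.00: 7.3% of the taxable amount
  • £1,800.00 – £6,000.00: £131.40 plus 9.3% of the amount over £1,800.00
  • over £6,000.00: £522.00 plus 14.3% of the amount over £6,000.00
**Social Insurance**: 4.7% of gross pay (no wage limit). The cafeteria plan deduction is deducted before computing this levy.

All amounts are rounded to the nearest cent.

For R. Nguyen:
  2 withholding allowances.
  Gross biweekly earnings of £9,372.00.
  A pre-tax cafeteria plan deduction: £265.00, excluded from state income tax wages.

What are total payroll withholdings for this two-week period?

State Income Tax: taxable = £9,372.00 − £265.00 − 2×£388.00 = £8,331.00
  £522.00 + 14.3% × (£8,331.00 − £6,000.00) = £522.00 + 14.3% × £2,331.00 = £855.33
Social Insurance: 4.7% × £9,107.00 = £428.03
Total: £855.33 + £428.03 = £1,283.36

£1,283.36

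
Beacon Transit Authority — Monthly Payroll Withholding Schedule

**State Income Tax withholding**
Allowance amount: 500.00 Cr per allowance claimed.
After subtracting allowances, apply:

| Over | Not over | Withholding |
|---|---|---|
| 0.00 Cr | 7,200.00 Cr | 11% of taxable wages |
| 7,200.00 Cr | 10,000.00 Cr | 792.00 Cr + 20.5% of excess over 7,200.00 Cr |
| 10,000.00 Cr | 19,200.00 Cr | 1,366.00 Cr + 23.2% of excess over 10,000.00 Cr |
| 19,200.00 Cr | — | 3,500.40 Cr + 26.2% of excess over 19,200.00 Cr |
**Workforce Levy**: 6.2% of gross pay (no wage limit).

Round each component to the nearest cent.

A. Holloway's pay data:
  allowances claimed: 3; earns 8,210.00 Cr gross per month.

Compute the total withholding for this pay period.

State Income Tax: taxable = 8,210.00 Cr − 3×500.00 Cr = 6,710.00 Cr
  11% × 6,710.00 Cr = 738.10 Cr
Workforce Levy: 6.2% × 8,210.00 Cr = 509.02 Cr
Total: 738.10 Cr + 509.02 Cr = 1,247.12 Cr

1,247.12 Cr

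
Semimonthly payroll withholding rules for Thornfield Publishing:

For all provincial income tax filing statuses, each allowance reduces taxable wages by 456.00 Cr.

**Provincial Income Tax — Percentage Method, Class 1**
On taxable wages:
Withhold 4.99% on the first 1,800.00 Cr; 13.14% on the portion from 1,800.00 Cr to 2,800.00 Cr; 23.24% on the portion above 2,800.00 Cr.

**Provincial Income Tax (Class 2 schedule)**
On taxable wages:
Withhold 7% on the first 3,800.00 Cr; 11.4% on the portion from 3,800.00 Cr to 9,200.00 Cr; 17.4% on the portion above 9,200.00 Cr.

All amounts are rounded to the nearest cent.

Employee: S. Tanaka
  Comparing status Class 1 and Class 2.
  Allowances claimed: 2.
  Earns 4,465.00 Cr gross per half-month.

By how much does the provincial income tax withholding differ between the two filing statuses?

Provincial Income Tax (Class 1): taxable = 4,465.00 Cr − 2×456.00 Cr = 3,553.00 Cr
  221.22 Cr + 23.24% × (3,553.00 Cr − 2,800.00 Cr) = 221.22 Cr + 23.24% × 753.00 Cr = 396.22 Cr
Provincial Income Tax (Class 2): taxable = 4,465.00 Cr − 2×456.00 Cr = 3,553.00 Cr
  7% × 3,553.00 Cr = 248.71 Cr
Difference: |396.22 Cr − 248.71 Cr| = 147.51 Cr (higher under Class 1)

147.51 Cr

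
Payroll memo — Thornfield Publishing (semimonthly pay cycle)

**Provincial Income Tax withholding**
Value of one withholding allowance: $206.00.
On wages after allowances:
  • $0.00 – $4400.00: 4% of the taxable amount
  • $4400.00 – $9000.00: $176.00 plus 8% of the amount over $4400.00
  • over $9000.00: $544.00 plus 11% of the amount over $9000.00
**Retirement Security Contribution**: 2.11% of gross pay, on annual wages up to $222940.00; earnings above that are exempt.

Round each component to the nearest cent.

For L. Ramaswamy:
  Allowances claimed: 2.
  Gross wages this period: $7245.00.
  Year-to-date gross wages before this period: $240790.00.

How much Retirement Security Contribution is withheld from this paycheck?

$0.00

Retirement Security Contribution: YTD $240790.00 ≥ cap $222940.00 → $0.00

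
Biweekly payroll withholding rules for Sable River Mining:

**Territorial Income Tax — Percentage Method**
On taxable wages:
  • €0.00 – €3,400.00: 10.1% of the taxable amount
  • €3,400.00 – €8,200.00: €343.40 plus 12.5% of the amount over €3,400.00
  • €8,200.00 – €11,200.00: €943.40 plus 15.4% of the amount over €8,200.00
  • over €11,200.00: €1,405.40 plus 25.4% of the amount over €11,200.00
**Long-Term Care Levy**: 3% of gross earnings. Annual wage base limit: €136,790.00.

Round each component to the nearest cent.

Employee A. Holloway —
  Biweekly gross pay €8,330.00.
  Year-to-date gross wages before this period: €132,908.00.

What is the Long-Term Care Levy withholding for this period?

Long-Term Care Levy: cap €136,790.00 − YTD €132,908.00 = €3,882.00 subject; 3% × €3,882.00 = €116.46

€116.46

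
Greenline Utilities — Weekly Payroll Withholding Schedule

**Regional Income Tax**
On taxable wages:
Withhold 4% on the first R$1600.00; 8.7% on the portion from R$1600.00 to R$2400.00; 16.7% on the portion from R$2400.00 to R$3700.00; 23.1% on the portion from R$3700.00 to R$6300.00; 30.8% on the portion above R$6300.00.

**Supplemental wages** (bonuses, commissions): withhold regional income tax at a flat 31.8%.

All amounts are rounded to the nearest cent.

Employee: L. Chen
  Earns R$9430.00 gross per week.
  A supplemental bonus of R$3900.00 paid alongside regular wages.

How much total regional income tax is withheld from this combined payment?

Regional Income Tax: taxable = R$9430.00
  R$951.30 + 30.8% × (R$9430.00 − R$6300.00) = R$951.30 + 30.8% × R$3130.00 = R$1915.34
Supplemental (31.8% flat on bonus): 31.8% × R$3900.00 = R$1240.20
Total regional income tax: R$1915.34 + R$1240.20 = R$3155.54

R$3155.54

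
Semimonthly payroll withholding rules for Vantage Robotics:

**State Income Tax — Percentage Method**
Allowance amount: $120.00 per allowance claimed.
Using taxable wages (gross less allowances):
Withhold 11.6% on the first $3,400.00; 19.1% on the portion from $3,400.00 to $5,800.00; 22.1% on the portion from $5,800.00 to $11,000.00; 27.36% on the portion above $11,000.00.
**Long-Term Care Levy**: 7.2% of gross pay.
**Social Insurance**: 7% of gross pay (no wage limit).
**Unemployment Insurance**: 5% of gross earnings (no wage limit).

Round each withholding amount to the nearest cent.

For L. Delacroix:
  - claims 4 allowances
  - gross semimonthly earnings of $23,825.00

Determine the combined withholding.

State Income Tax: taxable = $23,825.00 − 4×$120.00 = $23,345.00
  $2,002.00 + 27.36% × ($23,345.00 − $11,000.00) = $2,002.00 + 27.36% × $12,345.00 = $5,379.59
Long-Term Care Levy: 7.2% × $23,825.00 = $1,715.40
Social Insurance: 7% × $23,825.00 = $1,667.75
Unemployment Insurance: 5% × $23,825.00 = $1,191.25
Total: $5,379.59 + $1,715.40 + $1,667.75 + $1,191.25 = $9,953.99

$9,953.99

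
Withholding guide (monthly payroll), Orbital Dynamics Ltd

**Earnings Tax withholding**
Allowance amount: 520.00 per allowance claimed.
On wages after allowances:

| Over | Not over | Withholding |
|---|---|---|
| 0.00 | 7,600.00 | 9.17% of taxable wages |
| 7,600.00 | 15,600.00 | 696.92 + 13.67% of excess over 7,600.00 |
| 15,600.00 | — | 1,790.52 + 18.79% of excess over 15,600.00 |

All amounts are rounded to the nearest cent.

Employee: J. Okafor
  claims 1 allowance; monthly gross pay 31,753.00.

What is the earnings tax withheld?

Earnings Tax: taxable = 31,753.00 − 1×520.00 = 31,233.00
  1,790.52 + 18.79% × (31,233.00 − 15,600.00) = 1,790.52 + 18.79% × 15,633.00 = 4,727.96

4,727.96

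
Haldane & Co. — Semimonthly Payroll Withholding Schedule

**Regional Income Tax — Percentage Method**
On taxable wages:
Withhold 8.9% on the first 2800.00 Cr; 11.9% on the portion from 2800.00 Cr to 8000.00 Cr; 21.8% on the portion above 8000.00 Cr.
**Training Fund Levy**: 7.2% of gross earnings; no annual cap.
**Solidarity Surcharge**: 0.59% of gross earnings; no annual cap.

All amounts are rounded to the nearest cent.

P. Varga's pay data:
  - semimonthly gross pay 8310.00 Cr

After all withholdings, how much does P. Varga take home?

6727.07 Cr

Regional Income Tax: taxable = 8310.00 Cr
  868.00 Cr + 21.8% × (8310.00 Cr − 8000.00 Cr) = 868.00 Cr + 21.8% × 310.00 Cr = 935.58 Cr
Training Fund Levy: 7.2% × 8310.00 Cr = 598.32 Cr
Solidarity Surcharge: 0.59% × 8310.00 Cr = 49.03 Cr
Total withheld: 935.58 Cr + 598.32 Cr + 49.03 Cr = 1582.93 Cr
Net pay: 8310.00 Cr − 1582.93 Cr = 6727.07 Cr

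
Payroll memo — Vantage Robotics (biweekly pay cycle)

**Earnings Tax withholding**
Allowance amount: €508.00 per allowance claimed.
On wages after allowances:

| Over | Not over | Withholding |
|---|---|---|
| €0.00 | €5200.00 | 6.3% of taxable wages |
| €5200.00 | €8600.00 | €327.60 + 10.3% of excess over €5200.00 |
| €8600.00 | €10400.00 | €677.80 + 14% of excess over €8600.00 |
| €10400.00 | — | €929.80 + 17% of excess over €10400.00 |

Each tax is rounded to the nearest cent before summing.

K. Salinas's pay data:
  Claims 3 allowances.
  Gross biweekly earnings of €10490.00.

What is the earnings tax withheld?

€729.04

Earnings Tax: taxable = €10490.00 − 3×€508.00 = €8966.00
  €677.80 + 14% × (€8966.00 − €8600.00) = €677.80 + 14% × €366.00 = €729.04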